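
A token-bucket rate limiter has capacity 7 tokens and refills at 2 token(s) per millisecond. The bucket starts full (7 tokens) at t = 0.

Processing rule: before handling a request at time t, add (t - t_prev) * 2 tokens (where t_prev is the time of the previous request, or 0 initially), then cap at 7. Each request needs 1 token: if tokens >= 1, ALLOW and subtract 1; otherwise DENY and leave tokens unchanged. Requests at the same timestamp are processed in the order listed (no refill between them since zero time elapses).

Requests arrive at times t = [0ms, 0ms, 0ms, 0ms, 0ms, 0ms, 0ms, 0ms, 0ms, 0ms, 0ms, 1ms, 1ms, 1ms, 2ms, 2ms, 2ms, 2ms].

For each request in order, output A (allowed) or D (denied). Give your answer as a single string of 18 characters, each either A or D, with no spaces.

Simulating step by step:
  req#1 t=0ms: ALLOW
  req#2 t=0ms: ALLOW
  req#3 t=0ms: ALLOW
  req#4 t=0ms: ALLOW
  req#5 t=0ms: ALLOW
  req#6 t=0ms: ALLOW
  req#7 t=0ms: ALLOW
  req#8 t=0ms: DENY
  req#9 t=0ms: DENY
  req#10 t=0ms: DENY
  req#11 t=0ms: DENY
  req#12 t=1ms: ALLOW
  req#13 t=1ms: ALLOW
  req#14 t=1ms: DENY
  req#15 t=2ms: ALLOW
  req#16 t=2ms: ALLOW
  req#17 t=2ms: DENY
  req#18 t=2ms: DENY

Answer: AAAAAAADDDDAADAADD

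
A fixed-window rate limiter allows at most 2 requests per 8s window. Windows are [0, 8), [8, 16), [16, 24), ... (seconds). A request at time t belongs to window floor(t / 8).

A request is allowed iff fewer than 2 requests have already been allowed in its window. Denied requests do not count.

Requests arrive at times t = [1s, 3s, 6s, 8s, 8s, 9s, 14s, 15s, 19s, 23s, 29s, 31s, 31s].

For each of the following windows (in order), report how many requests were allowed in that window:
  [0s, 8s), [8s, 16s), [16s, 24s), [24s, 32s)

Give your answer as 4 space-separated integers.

Processing requests:
  req#1 t=1s (window 0): ALLOW
  req#2 t=3s (window 0): ALLOW
  req#3 t=6s (window 0): DENY
  req#4 t=8s (window 1): ALLOW
  req#5 t=8s (window 1): ALLOW
  req#6 t=9s (window 1): DENY
  req#7 t=14s (window 1): DENY
  req#8 t=15s (window 1): DENY
  req#9 t=19s (window 2): ALLOW
  req#10 t=23s (window 2): ALLOW
  req#11 t=29s (window 3): ALLOW
  req#12 t=31s (window 3): ALLOW
  req#13 t=31s (window 3): DENY

Allowed counts by window: 2 2 2 2

Answer: 2 2 2 2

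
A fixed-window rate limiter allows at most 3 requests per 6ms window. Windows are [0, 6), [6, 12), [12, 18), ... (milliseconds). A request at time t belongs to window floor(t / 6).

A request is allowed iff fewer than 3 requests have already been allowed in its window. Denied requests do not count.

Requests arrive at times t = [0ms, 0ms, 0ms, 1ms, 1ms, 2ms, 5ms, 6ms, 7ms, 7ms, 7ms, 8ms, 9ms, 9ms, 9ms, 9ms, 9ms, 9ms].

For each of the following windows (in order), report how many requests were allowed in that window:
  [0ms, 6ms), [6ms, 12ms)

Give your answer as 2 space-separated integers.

Answer: 3 3

Derivation:
Processing requests:
  req#1 t=0ms (window 0): ALLOW
  req#2 t=0ms (window 0): ALLOW
  req#3 t=0ms (window 0): ALLOW
  req#4 t=1ms (window 0): DENY
  req#5 t=1ms (window 0): DENY
  req#6 t=2ms (window 0): DENY
  req#7 t=5ms (window 0): DENY
  req#8 t=6ms (window 1): ALLOW
  req#9 t=7ms (window 1): ALLOW
  req#10 t=7ms (window 1): ALLOW
  req#11 t=7ms (window 1): DENY
  req#12 t=8ms (window 1): DENY
  req#13 t=9ms (window 1): DENY
  req#14 t=9ms (window 1): DENY
  req#15 t=9ms (window 1): DENY
  req#16 t=9ms (window 1): DENY
  req#17 t=9ms (window 1): DENY
  req#18 t=9ms (window 1): DENY

Allowed counts by window: 3 3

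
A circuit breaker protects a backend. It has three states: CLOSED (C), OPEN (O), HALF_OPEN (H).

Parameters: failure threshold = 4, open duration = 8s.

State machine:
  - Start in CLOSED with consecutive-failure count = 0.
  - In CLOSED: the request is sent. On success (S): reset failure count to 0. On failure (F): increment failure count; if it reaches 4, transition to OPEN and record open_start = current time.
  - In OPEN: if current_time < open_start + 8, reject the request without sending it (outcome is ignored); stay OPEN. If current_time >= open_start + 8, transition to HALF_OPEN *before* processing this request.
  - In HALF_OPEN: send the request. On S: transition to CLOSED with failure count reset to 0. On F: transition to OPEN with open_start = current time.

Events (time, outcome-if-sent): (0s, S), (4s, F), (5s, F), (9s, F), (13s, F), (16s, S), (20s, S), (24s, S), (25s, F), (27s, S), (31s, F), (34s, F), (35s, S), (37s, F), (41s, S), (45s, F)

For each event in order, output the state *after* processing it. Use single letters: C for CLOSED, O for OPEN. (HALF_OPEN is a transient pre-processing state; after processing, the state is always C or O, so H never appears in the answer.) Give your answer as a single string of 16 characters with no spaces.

State after each event:
  event#1 t=0s outcome=S: state=CLOSED
  event#2 t=4s outcome=F: state=CLOSED
  event#3 t=5s outcome=F: state=CLOSED
  event#4 t=9s outcome=F: state=CLOSED
  event#5 t=13s outcome=F: state=OPEN
  event#6 t=16s outcome=S: state=OPEN
  event#7 t=20s outcome=S: state=OPEN
  event#8 t=24s outcome=S: state=CLOSED
  event#9 t=25s outcome=F: state=CLOSED
  event#10 t=27s outcome=S: state=CLOSED
  event#11 t=31s outcome=F: state=CLOSED
  event#12 t=34s outcome=F: state=CLOSED
  event#13 t=35s outcome=S: state=CLOSED
  event#14 t=37s outcome=F: state=CLOSED
  event#15 t=41s outcome=S: state=CLOSED
  event#16 t=45s outcome=F: state=CLOSED

Answer: CCCCOOOCCCCCCCCC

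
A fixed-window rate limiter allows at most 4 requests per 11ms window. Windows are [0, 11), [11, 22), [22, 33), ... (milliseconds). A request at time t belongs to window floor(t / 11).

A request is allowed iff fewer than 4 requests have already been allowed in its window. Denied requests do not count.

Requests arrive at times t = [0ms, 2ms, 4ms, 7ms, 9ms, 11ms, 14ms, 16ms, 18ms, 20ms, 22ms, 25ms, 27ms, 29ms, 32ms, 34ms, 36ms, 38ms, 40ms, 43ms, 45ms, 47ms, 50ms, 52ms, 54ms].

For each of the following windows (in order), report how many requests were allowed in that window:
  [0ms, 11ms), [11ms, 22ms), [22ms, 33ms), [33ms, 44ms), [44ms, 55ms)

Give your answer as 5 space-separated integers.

Answer: 4 4 4 4 4

Derivation:
Processing requests:
  req#1 t=0ms (window 0): ALLOW
  req#2 t=2ms (window 0): ALLOW
  req#3 t=4ms (window 0): ALLOW
  req#4 t=7ms (window 0): ALLOW
  req#5 t=9ms (window 0): DENY
  req#6 t=11ms (window 1): ALLOW
  req#7 t=14ms (window 1): ALLOW
  req#8 t=16ms (window 1): ALLOW
  req#9 t=18ms (window 1): ALLOW
  req#10 t=20ms (window 1): DENY
  req#11 t=22ms (window 2): ALLOW
  req#12 t=25ms (window 2): ALLOW
  req#13 t=27ms (window 2): ALLOW
  req#14 t=29ms (window 2): ALLOW
  req#15 t=32ms (window 2): DENY
  req#16 t=34ms (window 3): ALLOW
  req#17 t=36ms (window 3): ALLOW
  req#18 t=38ms (window 3): ALLOW
  req#19 t=40ms (window 3): ALLOW
  req#20 t=43ms (window 3): DENY
  req#21 t=45ms (window 4): ALLOW
  req#22 t=47ms (window 4): ALLOW
  req#23 t=50ms (window 4): ALLOW
  req#24 t=52ms (window 4): ALLOW
  req#25 t=54ms (window 4): DENY

Allowed counts by window: 4 4 4 4 4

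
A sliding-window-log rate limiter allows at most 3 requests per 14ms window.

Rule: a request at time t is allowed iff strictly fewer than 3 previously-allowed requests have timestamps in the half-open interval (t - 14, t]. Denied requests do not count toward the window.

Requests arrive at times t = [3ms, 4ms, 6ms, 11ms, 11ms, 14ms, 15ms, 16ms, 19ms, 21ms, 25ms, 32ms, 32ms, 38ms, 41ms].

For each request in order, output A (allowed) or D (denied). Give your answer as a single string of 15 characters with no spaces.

Answer: AAADDDDDAAADDAA

Derivation:
Tracking allowed requests in the window:
  req#1 t=3ms: ALLOW
  req#2 t=4ms: ALLOW
  req#3 t=6ms: ALLOW
  req#4 t=11ms: DENY
  req#5 t=11ms: DENY
  req#6 t=14ms: DENY
  req#7 t=15ms: DENY
  req#8 t=16ms: DENY
  req#9 t=19ms: ALLOW
  req#10 t=21ms: ALLOW
  req#11 t=25ms: ALLOW
  req#12 t=32ms: DENY
  req#13 t=32ms: DENY
  req#14 t=38ms: ALLOW
  req#15 t=41ms: ALLOW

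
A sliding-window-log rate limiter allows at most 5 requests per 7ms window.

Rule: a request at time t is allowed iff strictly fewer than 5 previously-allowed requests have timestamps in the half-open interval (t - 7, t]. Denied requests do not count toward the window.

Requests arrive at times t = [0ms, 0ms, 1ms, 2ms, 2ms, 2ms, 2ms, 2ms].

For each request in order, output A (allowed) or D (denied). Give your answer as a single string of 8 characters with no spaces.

Answer: AAAAADDD

Derivation:
Tracking allowed requests in the window:
  req#1 t=0ms: ALLOW
  req#2 t=0ms: ALLOW
  req#3 t=1ms: ALLOW
  req#4 t=2ms: ALLOW
  req#5 t=2ms: ALLOW
  req#6 t=2ms: DENY
  req#7 t=2ms: DENY
  req#8 t=2ms: DENY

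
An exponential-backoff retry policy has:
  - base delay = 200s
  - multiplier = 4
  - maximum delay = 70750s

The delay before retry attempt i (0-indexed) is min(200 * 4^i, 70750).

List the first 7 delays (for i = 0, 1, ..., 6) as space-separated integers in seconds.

Computing each delay:
  i=0: min(200*4^0, 70750) = 200
  i=1: min(200*4^1, 70750) = 800
  i=2: min(200*4^2, 70750) = 3200
  i=3: min(200*4^3, 70750) = 12800
  i=4: min(200*4^4, 70750) = 51200
  i=5: min(200*4^5, 70750) = 70750
  i=6: min(200*4^6, 70750) = 70750

Answer: 200 800 3200 12800 51200 70750 70750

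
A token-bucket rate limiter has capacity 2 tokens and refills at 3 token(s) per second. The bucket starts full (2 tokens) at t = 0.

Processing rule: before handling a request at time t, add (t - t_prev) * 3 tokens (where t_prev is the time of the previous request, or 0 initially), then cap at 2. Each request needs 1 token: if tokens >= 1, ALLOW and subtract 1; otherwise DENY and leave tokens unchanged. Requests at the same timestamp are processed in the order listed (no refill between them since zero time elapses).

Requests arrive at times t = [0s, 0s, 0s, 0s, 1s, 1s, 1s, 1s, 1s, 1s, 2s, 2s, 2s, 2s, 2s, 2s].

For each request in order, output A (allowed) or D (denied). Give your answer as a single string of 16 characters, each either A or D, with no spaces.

Answer: AADDAADDDDAADDDD

Derivation:
Simulating step by step:
  req#1 t=0s: ALLOW
  req#2 t=0s: ALLOW
  req#3 t=0s: DENY
  req#4 t=0s: DENY
  req#5 t=1s: ALLOW
  req#6 t=1s: ALLOW
  req#7 t=1s: DENY
  req#8 t=1s: DENY
  req#9 t=1s: DENY
  req#10 t=1s: DENY
  req#11 t=2s: ALLOW
  req#12 t=2s: ALLOW
  req#13 t=2s: DENY
  req#14 t=2s: DENY
  req#15 t=2s: DENY
  req#16 t=2s: DENY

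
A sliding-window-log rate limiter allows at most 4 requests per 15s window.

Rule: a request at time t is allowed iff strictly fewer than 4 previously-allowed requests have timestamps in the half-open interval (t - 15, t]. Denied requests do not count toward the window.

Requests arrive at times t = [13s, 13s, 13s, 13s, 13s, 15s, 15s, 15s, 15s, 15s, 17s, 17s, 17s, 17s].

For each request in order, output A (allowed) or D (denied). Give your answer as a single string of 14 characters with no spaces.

Tracking allowed requests in the window:
  req#1 t=13s: ALLOW
  req#2 t=13s: ALLOW
  req#3 t=13s: ALLOW
  req#4 t=13s: ALLOW
  req#5 t=13s: DENY
  req#6 t=15s: DENY
  req#7 t=15s: DENY
  req#8 t=15s: DENY
  req#9 t=15s: DENY
  req#10 t=15s: DENY
  req#11 t=17s: DENY
  req#12 t=17s: DENY
  req#13 t=17s: DENY
  req#14 t=17s: DENY

Answer: AAAADDDDDDDDDD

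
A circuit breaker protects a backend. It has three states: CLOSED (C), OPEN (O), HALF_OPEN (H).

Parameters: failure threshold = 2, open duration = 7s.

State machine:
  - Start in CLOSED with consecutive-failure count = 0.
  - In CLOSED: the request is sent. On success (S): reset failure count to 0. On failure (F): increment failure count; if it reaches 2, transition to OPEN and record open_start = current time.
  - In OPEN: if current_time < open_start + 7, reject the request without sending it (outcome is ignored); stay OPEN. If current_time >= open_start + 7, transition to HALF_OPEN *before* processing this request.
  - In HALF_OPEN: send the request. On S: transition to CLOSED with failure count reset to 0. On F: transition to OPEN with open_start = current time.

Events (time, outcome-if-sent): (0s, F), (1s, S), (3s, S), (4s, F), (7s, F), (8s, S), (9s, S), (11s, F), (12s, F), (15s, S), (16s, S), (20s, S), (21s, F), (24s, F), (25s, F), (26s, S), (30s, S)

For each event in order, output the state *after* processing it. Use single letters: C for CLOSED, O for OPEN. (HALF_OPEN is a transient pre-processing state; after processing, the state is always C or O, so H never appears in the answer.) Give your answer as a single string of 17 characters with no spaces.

Answer: CCCCOOOOOCCCCOOOO

Derivation:
State after each event:
  event#1 t=0s outcome=F: state=CLOSED
  event#2 t=1s outcome=S: state=CLOSED
  event#3 t=3s outcome=S: state=CLOSED
  event#4 t=4s outcome=F: state=CLOSED
  event#5 t=7s outcome=F: state=OPEN
  event#6 t=8s outcome=S: state=OPEN
  event#7 t=9s outcome=S: state=OPEN
  event#8 t=11s outcome=F: state=OPEN
  event#9 t=12s outcome=F: state=OPEN
  event#10 t=15s outcome=S: state=CLOSED
  event#11 t=16s outcome=S: state=CLOSED
  event#12 t=20s outcome=S: state=CLOSED
  event#13 t=21s outcome=F: state=CLOSED
  event#14 t=24s outcome=F: state=OPEN
  event#15 t=25s outcome=F: state=OPEN
  event#16 t=26s outcome=S: state=OPEN
  event#17 t=30s outcome=S: state=OPEN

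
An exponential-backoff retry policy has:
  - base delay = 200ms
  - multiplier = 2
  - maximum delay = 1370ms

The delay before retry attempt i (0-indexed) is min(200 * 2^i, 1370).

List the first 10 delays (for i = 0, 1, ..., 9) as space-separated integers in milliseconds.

Computing each delay:
  i=0: min(200*2^0, 1370) = 200
  i=1: min(200*2^1, 1370) = 400
  i=2: min(200*2^2, 1370) = 800
  i=3: min(200*2^3, 1370) = 1370
  i=4: min(200*2^4, 1370) = 1370
  i=5: min(200*2^5, 1370) = 1370
  i=6: min(200*2^6, 1370) = 1370
  i=7: min(200*2^7, 1370) = 1370
  i=8: min(200*2^8, 1370) = 1370
  i=9: min(200*2^9, 1370) = 1370

Answer: 200 400 800 1370 1370 1370 1370 1370 1370 1370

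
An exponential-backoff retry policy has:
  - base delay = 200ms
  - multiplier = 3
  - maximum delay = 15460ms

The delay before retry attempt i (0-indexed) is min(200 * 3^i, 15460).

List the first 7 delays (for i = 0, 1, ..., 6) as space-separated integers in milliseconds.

Computing each delay:
  i=0: min(200*3^0, 15460) = 200
  i=1: min(200*3^1, 15460) = 600
  i=2: min(200*3^2, 15460) = 1800
  i=3: min(200*3^3, 15460) = 5400
  i=4: min(200*3^4, 15460) = 15460
  i=5: min(200*3^5, 15460) = 15460
  i=6: min(200*3^6, 15460) = 15460

Answer: 200 600 1800 5400 15460 15460 15460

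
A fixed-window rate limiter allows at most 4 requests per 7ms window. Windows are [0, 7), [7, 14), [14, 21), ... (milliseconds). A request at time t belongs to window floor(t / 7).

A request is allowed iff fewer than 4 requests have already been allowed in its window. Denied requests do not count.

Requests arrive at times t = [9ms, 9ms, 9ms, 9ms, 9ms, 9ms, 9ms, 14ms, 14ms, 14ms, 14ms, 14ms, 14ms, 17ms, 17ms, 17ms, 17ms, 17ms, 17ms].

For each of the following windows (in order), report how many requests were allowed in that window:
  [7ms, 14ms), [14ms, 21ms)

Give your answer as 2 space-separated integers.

Processing requests:
  req#1 t=9ms (window 1): ALLOW
  req#2 t=9ms (window 1): ALLOW
  req#3 t=9ms (window 1): ALLOW
  req#4 t=9ms (window 1): ALLOW
  req#5 t=9ms (window 1): DENY
  req#6 t=9ms (window 1): DENY
  req#7 t=9ms (window 1): DENY
  req#8 t=14ms (window 2): ALLOW
  req#9 t=14ms (window 2): ALLOW
  req#10 t=14ms (window 2): ALLOW
  req#11 t=14ms (window 2): ALLOW
  req#12 t=14ms (window 2): DENY
  req#13 t=14ms (window 2): DENY
  req#14 t=17ms (window 2): DENY
  req#15 t=17ms (window 2): DENY
  req#16 t=17ms (window 2): DENY
  req#17 t=17ms (window 2): DENY
  req#18 t=17ms (window 2): DENY
  req#19 t=17ms (window 2): DENY

Allowed counts by window: 4 4

Answer: 4 4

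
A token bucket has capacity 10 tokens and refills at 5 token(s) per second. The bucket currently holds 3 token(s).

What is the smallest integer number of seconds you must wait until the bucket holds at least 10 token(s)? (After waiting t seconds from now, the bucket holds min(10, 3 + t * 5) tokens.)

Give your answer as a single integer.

Need 3 + t * 5 >= 10, so t >= 7/5.
Smallest integer t = ceil(7/5) = 2.

Answer: 2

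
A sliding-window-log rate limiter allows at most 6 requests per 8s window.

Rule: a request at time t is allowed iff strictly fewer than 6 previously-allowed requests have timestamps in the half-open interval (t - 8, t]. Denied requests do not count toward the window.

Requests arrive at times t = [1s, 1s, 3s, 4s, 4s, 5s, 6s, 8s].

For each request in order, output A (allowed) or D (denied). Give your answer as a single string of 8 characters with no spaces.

Answer: AAAAAADD

Derivation:
Tracking allowed requests in the window:
  req#1 t=1s: ALLOW
  req#2 t=1s: ALLOW
  req#3 t=3s: ALLOW
  req#4 t=4s: ALLOW
  req#5 t=4s: ALLOW
  req#6 t=5s: ALLOW
  req#7 t=6s: DENY
  req#8 t=8s: DENY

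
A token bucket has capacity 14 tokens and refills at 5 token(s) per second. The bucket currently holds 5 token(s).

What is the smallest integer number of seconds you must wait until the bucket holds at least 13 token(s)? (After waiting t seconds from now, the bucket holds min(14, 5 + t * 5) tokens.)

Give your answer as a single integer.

Need 5 + t * 5 >= 13, so t >= 8/5.
Smallest integer t = ceil(8/5) = 2.

Answer: 2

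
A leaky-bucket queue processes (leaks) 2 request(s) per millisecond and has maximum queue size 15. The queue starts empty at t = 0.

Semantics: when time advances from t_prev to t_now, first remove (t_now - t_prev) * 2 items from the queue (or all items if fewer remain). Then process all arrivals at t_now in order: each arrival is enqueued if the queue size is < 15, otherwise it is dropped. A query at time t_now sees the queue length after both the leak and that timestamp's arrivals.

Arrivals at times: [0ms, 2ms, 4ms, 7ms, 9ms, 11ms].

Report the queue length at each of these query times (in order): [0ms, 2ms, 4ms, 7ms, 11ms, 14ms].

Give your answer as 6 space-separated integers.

Answer: 1 1 1 1 1 0

Derivation:
Queue lengths at query times:
  query t=0ms: backlog = 1
  query t=2ms: backlog = 1
  query t=4ms: backlog = 1
  query t=7ms: backlog = 1
  query t=11ms: backlog = 1
  query t=14ms: backlog = 0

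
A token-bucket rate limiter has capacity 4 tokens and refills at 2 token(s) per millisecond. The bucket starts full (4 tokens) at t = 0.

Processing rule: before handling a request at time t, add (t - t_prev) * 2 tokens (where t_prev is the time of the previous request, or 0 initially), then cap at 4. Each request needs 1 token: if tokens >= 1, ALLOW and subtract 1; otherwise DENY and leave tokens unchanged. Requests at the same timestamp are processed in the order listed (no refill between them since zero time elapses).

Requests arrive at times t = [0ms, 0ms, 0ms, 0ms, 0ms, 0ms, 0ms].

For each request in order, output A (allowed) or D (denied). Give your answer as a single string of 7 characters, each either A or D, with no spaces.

Simulating step by step:
  req#1 t=0ms: ALLOW
  req#2 t=0ms: ALLOW
  req#3 t=0ms: ALLOW
  req#4 t=0ms: ALLOW
  req#5 t=0ms: DENY
  req#6 t=0ms: DENY
  req#7 t=0ms: DENY

Answer: AAAADDD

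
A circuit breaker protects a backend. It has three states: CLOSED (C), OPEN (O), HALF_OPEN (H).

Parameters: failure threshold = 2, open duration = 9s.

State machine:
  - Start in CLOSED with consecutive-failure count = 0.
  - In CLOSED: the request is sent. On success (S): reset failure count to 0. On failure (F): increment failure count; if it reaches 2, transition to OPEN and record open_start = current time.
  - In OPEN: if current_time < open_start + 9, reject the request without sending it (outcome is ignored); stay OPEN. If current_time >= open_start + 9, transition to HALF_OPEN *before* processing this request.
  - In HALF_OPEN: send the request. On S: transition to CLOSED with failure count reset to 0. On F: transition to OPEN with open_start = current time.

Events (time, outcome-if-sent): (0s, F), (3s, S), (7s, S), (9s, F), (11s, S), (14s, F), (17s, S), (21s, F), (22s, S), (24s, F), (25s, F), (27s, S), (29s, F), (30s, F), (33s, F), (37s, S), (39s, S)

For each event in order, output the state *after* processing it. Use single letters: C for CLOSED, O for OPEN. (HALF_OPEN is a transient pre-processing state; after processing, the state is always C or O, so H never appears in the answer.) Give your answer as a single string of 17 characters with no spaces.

State after each event:
  event#1 t=0s outcome=F: state=CLOSED
  event#2 t=3s outcome=S: state=CLOSED
  event#3 t=7s outcome=S: state=CLOSED
  event#4 t=9s outcome=F: state=CLOSED
  event#5 t=11s outcome=S: state=CLOSED
  event#6 t=14s outcome=F: state=CLOSED
  event#7 t=17s outcome=S: state=CLOSED
  event#8 t=21s outcome=F: state=CLOSED
  event#9 t=22s outcome=S: state=CLOSED
  event#10 t=24s outcome=F: state=CLOSED
  event#11 t=25s outcome=F: state=OPEN
  event#12 t=27s outcome=S: state=OPEN
  event#13 t=29s outcome=F: state=OPEN
  event#14 t=30s outcome=F: state=OPEN
  event#15 t=33s outcome=F: state=OPEN
  event#16 t=37s outcome=S: state=CLOSED
  event#17 t=39s outcome=S: state=CLOSED

Answer: CCCCCCCCCCOOOOOCC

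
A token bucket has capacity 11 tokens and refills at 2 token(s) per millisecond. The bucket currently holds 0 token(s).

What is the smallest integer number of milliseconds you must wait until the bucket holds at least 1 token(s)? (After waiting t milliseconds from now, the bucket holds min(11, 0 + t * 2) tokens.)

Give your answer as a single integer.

Need 0 + t * 2 >= 1, so t >= 1/2.
Smallest integer t = ceil(1/2) = 1.

Answer: 1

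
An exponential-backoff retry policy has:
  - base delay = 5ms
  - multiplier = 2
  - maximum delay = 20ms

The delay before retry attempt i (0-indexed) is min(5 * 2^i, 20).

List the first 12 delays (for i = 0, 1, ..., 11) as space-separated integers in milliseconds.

Computing each delay:
  i=0: min(5*2^0, 20) = 5
  i=1: min(5*2^1, 20) = 10
  i=2: min(5*2^2, 20) = 20
  i=3: min(5*2^3, 20) = 20
  i=4: min(5*2^4, 20) = 20
  i=5: min(5*2^5, 20) = 20
  i=6: min(5*2^6, 20) = 20
  i=7: min(5*2^7, 20) = 20
  i=8: min(5*2^8, 20) = 20
  i=9: min(5*2^9, 20) = 20
  i=10: min(5*2^10, 20) = 20
  i=11: min(5*2^11, 20) = 20

Answer: 5 10 20 20 20 20 20 20 20 20 20 20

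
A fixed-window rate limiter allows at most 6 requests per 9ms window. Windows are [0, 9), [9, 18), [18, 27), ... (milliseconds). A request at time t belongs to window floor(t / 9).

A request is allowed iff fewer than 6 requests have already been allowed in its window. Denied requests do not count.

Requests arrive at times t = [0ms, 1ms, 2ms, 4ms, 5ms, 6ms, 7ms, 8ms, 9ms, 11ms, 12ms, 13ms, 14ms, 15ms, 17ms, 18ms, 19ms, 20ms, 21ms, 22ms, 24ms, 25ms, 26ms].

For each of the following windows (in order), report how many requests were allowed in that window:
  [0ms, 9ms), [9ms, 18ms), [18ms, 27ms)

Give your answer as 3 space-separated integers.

Answer: 6 6 6

Derivation:
Processing requests:
  req#1 t=0ms (window 0): ALLOW
  req#2 t=1ms (window 0): ALLOW
  req#3 t=2ms (window 0): ALLOW
  req#4 t=4ms (window 0): ALLOW
  req#5 t=5ms (window 0): ALLOW
  req#6 t=6ms (window 0): ALLOW
  req#7 t=7ms (window 0): DENY
  req#8 t=8ms (window 0): DENY
  req#9 t=9ms (window 1): ALLOW
  req#10 t=11ms (window 1): ALLOW
  req#11 t=12ms (window 1): ALLOW
  req#12 t=13ms (window 1): ALLOW
  req#13 t=14ms (window 1): ALLOW
  req#14 t=15ms (window 1): ALLOW
  req#15 t=17ms (window 1): DENY
  req#16 t=18ms (window 2): ALLOW
  req#17 t=19ms (window 2): ALLOW
  req#18 t=20ms (window 2): ALLOW
  req#19 t=21ms (window 2): ALLOW
  req#20 t=22ms (window 2): ALLOW
  req#21 t=24ms (window 2): ALLOW
  req#22 t=25ms (window 2): DENY
  req#23 t=26ms (window 2): DENY

Allowed counts by window: 6 6 6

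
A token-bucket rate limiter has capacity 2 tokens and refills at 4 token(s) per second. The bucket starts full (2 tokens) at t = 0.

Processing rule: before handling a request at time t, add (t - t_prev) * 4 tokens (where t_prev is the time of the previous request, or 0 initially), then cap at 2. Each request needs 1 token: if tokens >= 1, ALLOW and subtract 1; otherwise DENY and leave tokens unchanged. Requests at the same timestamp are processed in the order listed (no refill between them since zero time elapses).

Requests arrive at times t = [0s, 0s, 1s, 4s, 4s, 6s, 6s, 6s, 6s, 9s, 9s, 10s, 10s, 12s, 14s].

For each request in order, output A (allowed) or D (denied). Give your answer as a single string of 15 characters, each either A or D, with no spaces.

Simulating step by step:
  req#1 t=0s: ALLOW
  req#2 t=0s: ALLOW
  req#3 t=1s: ALLOW
  req#4 t=4s: ALLOW
  req#5 t=4s: ALLOW
  req#6 t=6s: ALLOW
  req#7 t=6s: ALLOW
  req#8 t=6s: DENY
  req#9 t=6s: DENY
  req#10 t=9s: ALLOW
  req#11 t=9s: ALLOW
  req#12 t=10s: ALLOW
  req#13 t=10s: ALLOW
  req#14 t=12s: ALLOW
  req#15 t=14s: ALLOW

Answer: AAAAAAADDAAAAAA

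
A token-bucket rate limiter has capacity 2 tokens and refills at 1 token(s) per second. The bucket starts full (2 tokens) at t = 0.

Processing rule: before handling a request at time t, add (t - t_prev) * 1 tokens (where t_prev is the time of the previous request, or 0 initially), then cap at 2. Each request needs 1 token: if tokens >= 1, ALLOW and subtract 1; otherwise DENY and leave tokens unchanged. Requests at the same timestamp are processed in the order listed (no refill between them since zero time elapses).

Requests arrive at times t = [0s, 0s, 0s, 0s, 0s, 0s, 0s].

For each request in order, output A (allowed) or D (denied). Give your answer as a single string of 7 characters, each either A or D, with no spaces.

Answer: AADDDDD

Derivation:
Simulating step by step:
  req#1 t=0s: ALLOW
  req#2 t=0s: ALLOW
  req#3 t=0s: DENY
  req#4 t=0s: DENY
  req#5 t=0s: DENY
  req#6 t=0s: DENY
  req#7 t=0s: DENY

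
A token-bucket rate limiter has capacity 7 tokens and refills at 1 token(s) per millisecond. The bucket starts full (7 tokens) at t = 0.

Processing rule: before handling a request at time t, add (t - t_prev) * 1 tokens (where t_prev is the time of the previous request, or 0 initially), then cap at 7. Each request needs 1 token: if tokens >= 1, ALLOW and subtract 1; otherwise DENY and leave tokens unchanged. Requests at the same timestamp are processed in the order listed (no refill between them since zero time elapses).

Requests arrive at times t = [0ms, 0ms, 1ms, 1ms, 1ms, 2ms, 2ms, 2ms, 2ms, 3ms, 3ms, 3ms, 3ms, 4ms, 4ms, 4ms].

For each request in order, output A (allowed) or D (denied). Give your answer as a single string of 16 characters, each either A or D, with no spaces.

Simulating step by step:
  req#1 t=0ms: ALLOW
  req#2 t=0ms: ALLOW
  req#3 t=1ms: ALLOW
  req#4 t=1ms: ALLOW
  req#5 t=1ms: ALLOW
  req#6 t=2ms: ALLOW
  req#7 t=2ms: ALLOW
  req#8 t=2ms: ALLOW
  req#9 t=2ms: ALLOW
  req#10 t=3ms: ALLOW
  req#11 t=3ms: DENY
  req#12 t=3ms: DENY
  req#13 t=3ms: DENY
  req#14 t=4ms: ALLOW
  req#15 t=4ms: DENY
  req#16 t=4ms: DENY

Answer: AAAAAAAAAADDDADD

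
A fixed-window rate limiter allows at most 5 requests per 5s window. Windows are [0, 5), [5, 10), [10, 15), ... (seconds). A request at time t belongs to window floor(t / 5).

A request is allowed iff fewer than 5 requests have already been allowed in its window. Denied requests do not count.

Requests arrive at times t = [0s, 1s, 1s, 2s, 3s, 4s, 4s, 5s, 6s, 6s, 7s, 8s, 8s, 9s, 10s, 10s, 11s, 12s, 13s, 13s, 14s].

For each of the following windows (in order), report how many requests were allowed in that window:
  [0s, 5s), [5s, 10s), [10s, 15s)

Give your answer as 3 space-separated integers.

Answer: 5 5 5

Derivation:
Processing requests:
  req#1 t=0s (window 0): ALLOW
  req#2 t=1s (window 0): ALLOW
  req#3 t=1s (window 0): ALLOW
  req#4 t=2s (window 0): ALLOW
  req#5 t=3s (window 0): ALLOW
  req#6 t=4s (window 0): DENY
  req#7 t=4s (window 0): DENY
  req#8 t=5s (window 1): ALLOW
  req#9 t=6s (window 1): ALLOW
  req#10 t=6s (window 1): ALLOW
  req#11 t=7s (window 1): ALLOW
  req#12 t=8s (window 1): ALLOW
  req#13 t=8s (window 1): DENY
  req#14 t=9s (window 1): DENY
  req#15 t=10s (window 2): ALLOW
  req#16 t=10s (window 2): ALLOW
  req#17 t=11s (window 2): ALLOW
  req#18 t=12s (window 2): ALLOW
  req#19 t=13s (window 2): ALLOW
  req#20 t=13s (window 2): DENY
  req#21 t=14s (window 2): DENY

Allowed counts by window: 5 5 5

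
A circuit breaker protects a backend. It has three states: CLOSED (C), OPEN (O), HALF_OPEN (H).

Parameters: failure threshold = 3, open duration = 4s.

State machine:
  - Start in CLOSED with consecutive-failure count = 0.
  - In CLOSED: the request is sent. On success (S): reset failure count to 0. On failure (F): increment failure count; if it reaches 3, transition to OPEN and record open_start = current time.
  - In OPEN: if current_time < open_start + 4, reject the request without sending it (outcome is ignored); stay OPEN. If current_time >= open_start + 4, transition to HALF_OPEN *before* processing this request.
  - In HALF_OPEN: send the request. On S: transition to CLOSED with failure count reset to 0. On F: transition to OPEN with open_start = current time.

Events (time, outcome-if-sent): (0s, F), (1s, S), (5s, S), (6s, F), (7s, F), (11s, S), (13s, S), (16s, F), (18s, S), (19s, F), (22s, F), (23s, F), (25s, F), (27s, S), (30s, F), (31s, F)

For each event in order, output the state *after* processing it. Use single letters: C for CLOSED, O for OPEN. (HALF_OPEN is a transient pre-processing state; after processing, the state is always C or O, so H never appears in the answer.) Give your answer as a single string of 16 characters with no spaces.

Answer: CCCCCCCCCCCOOCCC

Derivation:
State after each event:
  event#1 t=0s outcome=F: state=CLOSED
  event#2 t=1s outcome=S: state=CLOSED
  event#3 t=5s outcome=S: state=CLOSED
  event#4 t=6s outcome=F: state=CLOSED
  event#5 t=7s outcome=F: state=CLOSED
  event#6 t=11s outcome=S: state=CLOSED
  event#7 t=13s outcome=S: state=CLOSED
  event#8 t=16s outcome=F: state=CLOSED
  event#9 t=18s outcome=S: state=CLOSED
  event#10 t=19s outcome=F: state=CLOSED
  event#11 t=22s outcome=F: state=CLOSED
  event#12 t=23s outcome=F: state=OPEN
  event#13 t=25s outcome=F: state=OPEN
  event#14 t=27s outcome=S: state=CLOSED
  event#15 t=30s outcome=F: state=CLOSED
  event#16 t=31s outcome=F: state=CLOSED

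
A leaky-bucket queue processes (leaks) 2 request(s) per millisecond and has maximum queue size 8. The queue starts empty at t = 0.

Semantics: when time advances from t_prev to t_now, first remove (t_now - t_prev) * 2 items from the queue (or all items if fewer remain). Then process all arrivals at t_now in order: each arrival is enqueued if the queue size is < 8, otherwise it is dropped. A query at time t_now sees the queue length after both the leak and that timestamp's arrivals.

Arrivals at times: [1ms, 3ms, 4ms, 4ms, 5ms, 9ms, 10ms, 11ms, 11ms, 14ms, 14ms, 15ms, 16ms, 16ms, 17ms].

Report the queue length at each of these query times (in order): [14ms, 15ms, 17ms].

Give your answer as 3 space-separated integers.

Answer: 2 1 1

Derivation:
Queue lengths at query times:
  query t=14ms: backlog = 2
  query t=15ms: backlog = 1
  query t=17ms: backlog = 1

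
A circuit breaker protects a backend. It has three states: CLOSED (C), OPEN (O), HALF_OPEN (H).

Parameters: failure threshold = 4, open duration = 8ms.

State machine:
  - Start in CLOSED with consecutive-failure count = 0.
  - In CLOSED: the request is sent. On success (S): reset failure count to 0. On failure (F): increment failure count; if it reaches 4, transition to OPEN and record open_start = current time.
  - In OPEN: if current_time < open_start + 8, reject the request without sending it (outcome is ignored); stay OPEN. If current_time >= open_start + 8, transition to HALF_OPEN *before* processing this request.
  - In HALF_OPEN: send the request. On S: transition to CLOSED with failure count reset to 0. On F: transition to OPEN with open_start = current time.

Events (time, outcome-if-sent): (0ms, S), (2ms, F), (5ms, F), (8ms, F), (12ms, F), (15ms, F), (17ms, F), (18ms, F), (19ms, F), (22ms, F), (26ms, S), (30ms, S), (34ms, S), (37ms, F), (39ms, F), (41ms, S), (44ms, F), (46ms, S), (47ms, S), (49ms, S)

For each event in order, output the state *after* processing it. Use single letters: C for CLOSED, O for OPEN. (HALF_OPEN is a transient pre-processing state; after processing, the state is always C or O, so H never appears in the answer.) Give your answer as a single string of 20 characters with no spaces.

Answer: CCCCOOOOOOOCCCCCCCCC

Derivation:
State after each event:
  event#1 t=0ms outcome=S: state=CLOSED
  event#2 t=2ms outcome=F: state=CLOSED
  event#3 t=5ms outcome=F: state=CLOSED
  event#4 t=8ms outcome=F: state=CLOSED
  event#5 t=12ms outcome=F: state=OPEN
  event#6 t=15ms outcome=F: state=OPEN
  event#7 t=17ms outcome=F: state=OPEN
  event#8 t=18ms outcome=F: state=OPEN
  event#9 t=19ms outcome=F: state=OPEN
  event#10 t=22ms outcome=F: state=OPEN
  event#11 t=26ms outcome=S: state=OPEN
  event#12 t=30ms outcome=S: state=CLOSED
  event#13 t=34ms outcome=S: state=CLOSED
  event#14 t=37ms outcome=F: state=CLOSED
  event#15 t=39ms outcome=F: state=CLOSED
  event#16 t=41ms outcome=S: state=CLOSED
  event#17 t=44ms outcome=F: state=CLOSED
  event#18 t=46ms outcome=S: state=CLOSED
  event#19 t=47ms outcome=S: state=CLOSED
  event#20 t=49ms outcome=S: state=CLOSED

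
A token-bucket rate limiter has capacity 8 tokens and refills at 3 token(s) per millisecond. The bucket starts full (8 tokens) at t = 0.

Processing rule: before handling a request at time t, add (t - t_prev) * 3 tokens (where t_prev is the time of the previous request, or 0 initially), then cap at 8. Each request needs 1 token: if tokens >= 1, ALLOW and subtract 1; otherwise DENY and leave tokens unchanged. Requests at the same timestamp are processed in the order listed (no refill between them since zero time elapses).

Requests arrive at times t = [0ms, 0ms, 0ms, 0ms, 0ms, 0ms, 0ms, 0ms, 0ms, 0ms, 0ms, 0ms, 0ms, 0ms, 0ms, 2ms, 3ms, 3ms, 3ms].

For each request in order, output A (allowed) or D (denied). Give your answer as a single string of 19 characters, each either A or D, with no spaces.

Simulating step by step:
  req#1 t=0ms: ALLOW
  req#2 t=0ms: ALLOW
  req#3 t=0ms: ALLOW
  req#4 t=0ms: ALLOW
  req#5 t=0ms: ALLOW
  req#6 t=0ms: ALLOW
  req#7 t=0ms: ALLOW
  req#8 t=0ms: ALLOW
  req#9 t=0ms: DENY
  req#10 t=0ms: DENY
  req#11 t=0ms: DENY
  req#12 t=0ms: DENY
  req#13 t=0ms: DENY
  req#14 t=0ms: DENY
  req#15 t=0ms: DENY
  req#16 t=2ms: ALLOW
  req#17 t=3ms: ALLOW
  req#18 t=3ms: ALLOW
  req#19 t=3ms: ALLOW

Answer: AAAAAAAADDDDDDDAAAA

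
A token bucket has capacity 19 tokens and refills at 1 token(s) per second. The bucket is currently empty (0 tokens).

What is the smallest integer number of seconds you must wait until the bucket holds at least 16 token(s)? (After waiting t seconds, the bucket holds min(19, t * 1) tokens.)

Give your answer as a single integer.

Answer: 16

Derivation:
Need t * 1 >= 16, so t >= 16/1.
Smallest integer t = ceil(16/1) = 16.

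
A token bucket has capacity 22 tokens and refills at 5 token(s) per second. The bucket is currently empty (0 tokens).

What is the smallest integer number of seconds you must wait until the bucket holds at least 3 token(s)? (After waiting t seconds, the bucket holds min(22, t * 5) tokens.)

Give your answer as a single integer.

Need t * 5 >= 3, so t >= 3/5.
Smallest integer t = ceil(3/5) = 1.

Answer: 1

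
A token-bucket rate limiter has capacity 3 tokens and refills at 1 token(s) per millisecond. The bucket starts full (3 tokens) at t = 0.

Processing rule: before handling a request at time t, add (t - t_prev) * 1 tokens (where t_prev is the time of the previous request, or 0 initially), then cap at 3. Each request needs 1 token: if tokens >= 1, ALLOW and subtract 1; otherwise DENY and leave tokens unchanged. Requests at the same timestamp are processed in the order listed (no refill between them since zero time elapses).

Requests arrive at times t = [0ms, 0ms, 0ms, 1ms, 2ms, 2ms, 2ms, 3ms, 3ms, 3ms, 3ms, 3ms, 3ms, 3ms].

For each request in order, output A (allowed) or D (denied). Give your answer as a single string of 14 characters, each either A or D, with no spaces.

Simulating step by step:
  req#1 t=0ms: ALLOW
  req#2 t=0ms: ALLOW
  req#3 t=0ms: ALLOW
  req#4 t=1ms: ALLOW
  req#5 t=2ms: ALLOW
  req#6 t=2ms: DENY
  req#7 t=2ms: DENY
  req#8 t=3ms: ALLOW
  req#9 t=3ms: DENY
  req#10 t=3ms: DENY
  req#11 t=3ms: DENY
  req#12 t=3ms: DENY
  req#13 t=3ms: DENY
  req#14 t=3ms: DENY

Answer: AAAAADDADDDDDD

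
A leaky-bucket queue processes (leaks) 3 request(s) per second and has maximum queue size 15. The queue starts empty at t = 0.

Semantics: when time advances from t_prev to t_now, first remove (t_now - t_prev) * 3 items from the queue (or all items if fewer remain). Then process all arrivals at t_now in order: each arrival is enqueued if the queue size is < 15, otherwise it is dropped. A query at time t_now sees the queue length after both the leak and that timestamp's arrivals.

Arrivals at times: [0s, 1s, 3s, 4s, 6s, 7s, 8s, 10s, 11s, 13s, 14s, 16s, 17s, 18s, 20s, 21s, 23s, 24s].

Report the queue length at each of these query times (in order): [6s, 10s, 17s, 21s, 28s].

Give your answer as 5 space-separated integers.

Queue lengths at query times:
  query t=6s: backlog = 1
  query t=10s: backlog = 1
  query t=17s: backlog = 1
  query t=21s: backlog = 1
  query t=28s: backlog = 0

Answer: 1 1 1 1 0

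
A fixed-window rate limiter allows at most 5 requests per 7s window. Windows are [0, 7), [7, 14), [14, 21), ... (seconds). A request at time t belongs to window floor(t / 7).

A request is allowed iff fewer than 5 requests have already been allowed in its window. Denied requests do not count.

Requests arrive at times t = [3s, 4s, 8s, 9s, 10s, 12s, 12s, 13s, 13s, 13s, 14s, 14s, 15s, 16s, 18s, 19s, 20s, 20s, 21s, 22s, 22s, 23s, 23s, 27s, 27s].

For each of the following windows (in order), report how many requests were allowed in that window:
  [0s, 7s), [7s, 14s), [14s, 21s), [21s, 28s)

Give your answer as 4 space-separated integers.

Processing requests:
  req#1 t=3s (window 0): ALLOW
  req#2 t=4s (window 0): ALLOW
  req#3 t=8s (window 1): ALLOW
  req#4 t=9s (window 1): ALLOW
  req#5 t=10s (window 1): ALLOW
  req#6 t=12s (window 1): ALLOW
  req#7 t=12s (window 1): ALLOW
  req#8 t=13s (window 1): DENY
  req#9 t=13s (window 1): DENY
  req#10 t=13s (window 1): DENY
  req#11 t=14s (window 2): ALLOW
  req#12 t=14s (window 2): ALLOW
  req#13 t=15s (window 2): ALLOW
  req#14 t=16s (window 2): ALLOW
  req#15 t=18s (window 2): ALLOW
  req#16 t=19s (window 2): DENY
  req#17 t=20s (window 2): DENY
  req#18 t=20s (window 2): DENY
  req#19 t=21s (window 3): ALLOW
  req#20 t=22s (window 3): ALLOW
  req#21 t=22s (window 3): ALLOW
  req#22 t=23s (window 3): ALLOW
  req#23 t=23s (window 3): ALLOW
  req#24 t=27s (window 3): DENY
  req#25 t=27s (window 3): DENY

Allowed counts by window: 2 5 5 5

Answer: 2 5 5 5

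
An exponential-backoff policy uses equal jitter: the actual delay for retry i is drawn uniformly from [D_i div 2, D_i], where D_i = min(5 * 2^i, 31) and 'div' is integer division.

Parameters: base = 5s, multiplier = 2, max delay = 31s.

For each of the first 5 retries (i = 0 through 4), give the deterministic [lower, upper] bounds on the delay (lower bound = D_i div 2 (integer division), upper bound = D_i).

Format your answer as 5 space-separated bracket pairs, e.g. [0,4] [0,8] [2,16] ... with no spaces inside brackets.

Computing bounds per retry:
  i=0: D_i=min(5*2^0,31)=5, bounds=[2,5]
  i=1: D_i=min(5*2^1,31)=10, bounds=[5,10]
  i=2: D_i=min(5*2^2,31)=20, bounds=[10,20]
  i=3: D_i=min(5*2^3,31)=31, bounds=[15,31]
  i=4: D_i=min(5*2^4,31)=31, bounds=[15,31]

Answer: [2,5] [5,10] [10,20] [15,31] [15,31]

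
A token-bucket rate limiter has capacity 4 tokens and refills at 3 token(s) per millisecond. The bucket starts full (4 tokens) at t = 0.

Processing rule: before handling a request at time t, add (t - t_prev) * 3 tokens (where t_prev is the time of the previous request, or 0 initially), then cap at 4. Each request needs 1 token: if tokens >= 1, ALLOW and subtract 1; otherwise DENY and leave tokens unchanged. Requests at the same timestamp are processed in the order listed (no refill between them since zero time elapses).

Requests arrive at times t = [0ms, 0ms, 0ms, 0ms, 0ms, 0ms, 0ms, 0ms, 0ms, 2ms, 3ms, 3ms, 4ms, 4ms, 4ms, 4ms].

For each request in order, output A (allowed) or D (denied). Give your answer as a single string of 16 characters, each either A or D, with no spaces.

Answer: AAAADDDDDAAAAAAA

Derivation:
Simulating step by step:
  req#1 t=0ms: ALLOW
  req#2 t=0ms: ALLOW
  req#3 t=0ms: ALLOW
  req#4 t=0ms: ALLOW
  req#5 t=0ms: DENY
  req#6 t=0ms: DENY
  req#7 t=0ms: DENY
  req#8 t=0ms: DENY
  req#9 t=0ms: DENY
  req#10 t=2ms: ALLOW
  req#11 t=3ms: ALLOW
  req#12 t=3ms: ALLOW
  req#13 t=4ms: ALLOW
  req#14 t=4ms: ALLOW
  req#15 t=4ms: ALLOW
  req#16 t=4ms: ALLOW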